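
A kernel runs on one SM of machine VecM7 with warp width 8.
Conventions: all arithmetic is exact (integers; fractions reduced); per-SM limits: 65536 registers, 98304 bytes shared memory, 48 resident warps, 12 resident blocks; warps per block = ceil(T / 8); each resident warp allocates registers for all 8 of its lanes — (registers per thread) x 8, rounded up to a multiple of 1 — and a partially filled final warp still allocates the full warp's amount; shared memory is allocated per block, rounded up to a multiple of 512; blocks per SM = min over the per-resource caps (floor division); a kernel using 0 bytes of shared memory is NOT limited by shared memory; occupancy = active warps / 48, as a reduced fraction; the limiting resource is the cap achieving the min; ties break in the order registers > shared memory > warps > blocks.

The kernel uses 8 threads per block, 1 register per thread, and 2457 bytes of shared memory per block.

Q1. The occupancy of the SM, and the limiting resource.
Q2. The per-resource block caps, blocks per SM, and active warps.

Answer: occupancy 1/4, limited by blocks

registers: 8192 blocks
shared memory: 38 blocks
warps: 48 blocks
blocks: 12 blocks

Answer: 12 blocks, 12 active warps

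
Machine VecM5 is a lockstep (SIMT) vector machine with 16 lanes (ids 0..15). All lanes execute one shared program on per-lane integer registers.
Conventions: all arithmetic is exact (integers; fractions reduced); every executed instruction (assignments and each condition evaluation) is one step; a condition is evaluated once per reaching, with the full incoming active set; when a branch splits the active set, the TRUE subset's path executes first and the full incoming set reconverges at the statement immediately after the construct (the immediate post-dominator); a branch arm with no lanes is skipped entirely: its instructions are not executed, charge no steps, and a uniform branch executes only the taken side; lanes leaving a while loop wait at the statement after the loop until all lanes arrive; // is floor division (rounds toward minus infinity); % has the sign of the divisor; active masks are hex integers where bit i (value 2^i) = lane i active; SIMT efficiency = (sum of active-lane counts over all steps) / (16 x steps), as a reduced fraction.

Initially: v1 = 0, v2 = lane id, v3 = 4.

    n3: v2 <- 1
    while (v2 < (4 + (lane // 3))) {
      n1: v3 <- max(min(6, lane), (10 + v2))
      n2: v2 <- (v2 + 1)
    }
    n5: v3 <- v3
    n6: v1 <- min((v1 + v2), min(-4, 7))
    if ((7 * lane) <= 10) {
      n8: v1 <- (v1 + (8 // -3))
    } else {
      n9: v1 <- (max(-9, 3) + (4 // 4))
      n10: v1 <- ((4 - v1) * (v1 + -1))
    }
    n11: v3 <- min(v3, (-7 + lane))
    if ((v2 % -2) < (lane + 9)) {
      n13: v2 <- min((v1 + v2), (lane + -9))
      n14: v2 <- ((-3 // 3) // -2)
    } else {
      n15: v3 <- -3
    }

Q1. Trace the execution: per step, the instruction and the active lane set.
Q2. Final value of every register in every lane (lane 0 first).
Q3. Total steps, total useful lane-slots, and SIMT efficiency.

step 0: v2 <- 1                      0xffff
step 1: eval (v2 < (4 + (lane // 3))) 0xffff
step 2: v3 <- max(min(6, lane), (10 + v2)) 0xffff
step 3: v2 <- (v2 + 1)               0xffff
step 4: eval (v2 < (4 + (lane // 3))) 0xffff
step 5: v3 <- max(min(6, lane), (10 + v2)) 0xffff
step 6: v2 <- (v2 + 1)               0xffff
step 7: eval (v2 < (4 + (lane // 3))) 0xffff
step 8: v3 <- max(min(6, lane), (10 + v2)) 0xffff
step 9: v2 <- (v2 + 1)               0xffff
step 10: eval (v2 < (4 + (lane // 3))) 0xffff
step 11: v3 <- max(min(6, lane), (10 + v2)) 0xfff8
step 12: v2 <- (v2 + 1)               0xfff8
step 13: eval (v2 < (4 + (lane // 3))) 0xfff8
step 14: v3 <- max(min(6, lane), (10 + v2)) 0xffc0
step 15: v2 <- (v2 + 1)               0xffc0
step 16: eval (v2 < (4 + (lane // 3))) 0xffc0
step 17: v3 <- max(min(6, lane), (10 + v2)) 0xfe00
step 18: v2 <- (v2 + 1)               0xfe00
step 19: eval (v2 < (4 + (lane // 3))) 0xfe00
step 20: v3 <- max(min(6, lane), (10 + v2)) 0xf000
step 21: v2 <- (v2 + 1)               0xf000
step 22: eval (v2 < (4 + (lane // 3))) 0xf000
step 23: v3 <- max(min(6, lane), (10 + v2)) 0x8000
step 24: v2 <- (v2 + 1)               0x8000
step 25: eval (v2 < (4 + (lane // 3))) 0x8000
step 26: v3 <- v3                     0xffff
step 27: v1 <- min((v1 + v2), min(-4, 7)) 0xffff
step 28: eval ((7 * lane) <= 10)      0xffff
step 29: v1 <- (v1 + (8 // -3))       0x0003
step 30: v1 <- (max(-9, 3) + (4 // 4)) 0xfffc
step 31: v1 <- ((4 - v1) * (v1 + -1)) 0xfffc
step 32: v3 <- min(v3, (-7 + lane))   0xffff
step 33: eval ((v2 % -2) < (lane + 9)) 0xffff
step 34: v2 <- min((v1 + v2), (lane + -9)) 0xffff
step 35: v2 <- ((-3 // 3) // -2)      0xffff

Answer: 36 steps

v1: -7,-7,0,0,0,0,0,0,0,0,0,0,0,0,0,0
v2: 0,0,0,0,0,0,0,0,0,0,0,0,0,0,0,0
v3: -7,-6,-5,-4,-3,-2,-1,0,1,2,3,4,5,6,7,8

steps = 36; useful = 423; efficiency = 423/576 = 47/64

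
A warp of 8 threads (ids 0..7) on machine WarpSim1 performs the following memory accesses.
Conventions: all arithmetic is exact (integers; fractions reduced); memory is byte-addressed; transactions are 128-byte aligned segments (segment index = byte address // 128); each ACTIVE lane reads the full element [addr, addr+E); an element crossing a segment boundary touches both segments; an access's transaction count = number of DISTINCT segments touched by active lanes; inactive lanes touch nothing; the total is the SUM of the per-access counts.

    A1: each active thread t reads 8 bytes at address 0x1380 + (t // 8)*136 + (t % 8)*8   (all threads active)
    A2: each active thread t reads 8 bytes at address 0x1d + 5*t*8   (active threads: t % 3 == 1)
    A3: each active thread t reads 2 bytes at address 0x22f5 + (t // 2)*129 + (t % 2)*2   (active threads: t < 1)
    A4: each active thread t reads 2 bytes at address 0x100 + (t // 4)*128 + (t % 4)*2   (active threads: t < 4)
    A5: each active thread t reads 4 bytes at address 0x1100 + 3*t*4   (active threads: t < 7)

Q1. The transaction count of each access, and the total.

A1: 1 transaction
A2: 3 transactions
A3: 1 transaction
A4: 1 transaction
A5: 1 transaction

Answer: 1,3,1,1,1; total 7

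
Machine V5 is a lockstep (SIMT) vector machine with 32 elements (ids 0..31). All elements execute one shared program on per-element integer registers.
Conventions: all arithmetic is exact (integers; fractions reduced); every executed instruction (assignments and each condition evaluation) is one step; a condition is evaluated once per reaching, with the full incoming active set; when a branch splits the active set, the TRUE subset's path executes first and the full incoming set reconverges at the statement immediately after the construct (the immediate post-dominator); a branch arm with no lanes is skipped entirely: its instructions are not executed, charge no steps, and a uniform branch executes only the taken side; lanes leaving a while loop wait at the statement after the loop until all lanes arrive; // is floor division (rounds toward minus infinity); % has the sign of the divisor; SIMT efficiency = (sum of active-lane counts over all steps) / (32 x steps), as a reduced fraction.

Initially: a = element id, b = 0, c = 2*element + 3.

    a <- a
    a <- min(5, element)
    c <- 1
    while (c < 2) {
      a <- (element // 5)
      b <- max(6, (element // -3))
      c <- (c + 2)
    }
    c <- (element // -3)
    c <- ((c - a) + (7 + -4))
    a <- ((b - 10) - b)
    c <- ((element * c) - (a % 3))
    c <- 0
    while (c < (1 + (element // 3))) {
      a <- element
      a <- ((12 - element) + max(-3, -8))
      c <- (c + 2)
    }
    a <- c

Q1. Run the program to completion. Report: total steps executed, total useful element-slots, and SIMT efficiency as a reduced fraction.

Answer: 39 steps, 888 useful, 37/52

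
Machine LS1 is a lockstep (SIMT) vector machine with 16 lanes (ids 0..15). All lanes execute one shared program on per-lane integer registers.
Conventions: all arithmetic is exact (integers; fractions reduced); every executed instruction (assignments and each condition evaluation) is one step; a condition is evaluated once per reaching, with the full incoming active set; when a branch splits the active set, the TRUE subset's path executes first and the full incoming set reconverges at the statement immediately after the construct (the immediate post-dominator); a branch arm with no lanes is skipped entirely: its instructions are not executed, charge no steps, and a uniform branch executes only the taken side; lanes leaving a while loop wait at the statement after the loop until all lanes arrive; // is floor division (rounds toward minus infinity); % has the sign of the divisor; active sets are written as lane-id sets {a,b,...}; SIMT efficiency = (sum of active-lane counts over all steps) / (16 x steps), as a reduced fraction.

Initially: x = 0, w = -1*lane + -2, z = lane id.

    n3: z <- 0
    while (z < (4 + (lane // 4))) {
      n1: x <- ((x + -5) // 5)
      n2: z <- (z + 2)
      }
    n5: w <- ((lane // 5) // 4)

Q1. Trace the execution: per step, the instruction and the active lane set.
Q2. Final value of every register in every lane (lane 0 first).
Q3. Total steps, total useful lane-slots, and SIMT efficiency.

step 0: z <- 0                       {0,1,2,3,4,5,6,7,8,9,10,11,12,13,14,15}
step 1: eval (z < (4 + (lane // 4))) {0,1,2,3,4,5,6,7,8,9,10,11,12,13,14,15}
step 2: x <- ((x + -5) // 5)         {0,1,2,3,4,5,6,7,8,9,10,11,12,13,14,15}
step 3: z <- (z + 2)                 {0,1,2,3,4,5,6,7,8,9,10,11,12,13,14,15}
step 4: eval (z < (4 + (lane // 4))) {0,1,2,3,4,5,6,7,8,9,10,11,12,13,14,15}
step 5: x <- ((x + -5) // 5)         {0,1,2,3,4,5,6,7,8,9,10,11,12,13,14,15}
step 6: z <- (z + 2)                 {0,1,2,3,4,5,6,7,8,9,10,11,12,13,14,15}
step 7: eval (z < (4 + (lane // 4))) {0,1,2,3,4,5,6,7,8,9,10,11,12,13,14,15}
step 8: x <- ((x + -5) // 5)         {4,5,6,7,8,9,10,11,12,13,14,15}
step 9: z <- (z + 2)                 {4,5,6,7,8,9,10,11,12,13,14,15}
step 10: eval (z < (4 + (lane // 4))) {4,5,6,7,8,9,10,11,12,13,14,15}
step 11: x <- ((x + -5) // 5)         {12,13,14,15}
step 12: z <- (z + 2)                 {12,13,14,15}
step 13: eval (z < (4 + (lane // 4))) {12,13,14,15}
step 14: w <- ((lane // 5) // 4)      {0,1,2,3,4,5,6,7,8,9,10,11,12,13,14,15}

Answer: 15 steps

x: -2,-2,-2,-2,-2,-2,-2,-2,-2,-2,-2,-2,-2,-2,-2,-2
w: 0,0,0,0,0,0,0,0,0,0,0,0,0,0,0,0
z: 4,4,4,4,6,6,6,6,6,6,6,6,8,8,8,8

steps = 15; useful = 192; efficiency = 192/240 = 4/5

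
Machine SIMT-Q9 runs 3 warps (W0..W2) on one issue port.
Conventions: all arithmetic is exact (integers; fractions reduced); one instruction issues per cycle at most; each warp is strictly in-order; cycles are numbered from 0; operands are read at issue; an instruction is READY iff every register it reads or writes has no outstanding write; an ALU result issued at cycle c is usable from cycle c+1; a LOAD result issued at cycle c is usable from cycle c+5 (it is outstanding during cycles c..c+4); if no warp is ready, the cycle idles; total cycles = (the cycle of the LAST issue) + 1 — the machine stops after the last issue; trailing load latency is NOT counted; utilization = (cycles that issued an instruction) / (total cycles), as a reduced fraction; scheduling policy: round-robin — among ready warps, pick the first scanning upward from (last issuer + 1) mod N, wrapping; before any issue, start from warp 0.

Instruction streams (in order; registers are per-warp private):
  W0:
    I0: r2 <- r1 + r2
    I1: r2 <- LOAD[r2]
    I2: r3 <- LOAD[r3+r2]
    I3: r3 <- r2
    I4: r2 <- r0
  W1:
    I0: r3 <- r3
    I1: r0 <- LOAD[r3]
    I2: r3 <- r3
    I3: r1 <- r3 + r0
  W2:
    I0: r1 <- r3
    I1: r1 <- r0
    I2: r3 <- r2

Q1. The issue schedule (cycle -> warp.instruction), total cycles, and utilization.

cycle 0: W0.I0
cycle 1: W1.I0
cycle 2: W2.I0
cycle 3: W0.I1
cycle 4: W1.I1
cycle 5: W2.I1
cycle 6: W1.I2
cycle 7: W2.I2
cycle 8: W0.I2
cycle 9: W1.I3
cycle 10: idle
cycle 11: idle
cycle 12: idle
cycle 13: W0.I3
cycle 14: W0.I4

Answer: 15 cycles, utilization 4/5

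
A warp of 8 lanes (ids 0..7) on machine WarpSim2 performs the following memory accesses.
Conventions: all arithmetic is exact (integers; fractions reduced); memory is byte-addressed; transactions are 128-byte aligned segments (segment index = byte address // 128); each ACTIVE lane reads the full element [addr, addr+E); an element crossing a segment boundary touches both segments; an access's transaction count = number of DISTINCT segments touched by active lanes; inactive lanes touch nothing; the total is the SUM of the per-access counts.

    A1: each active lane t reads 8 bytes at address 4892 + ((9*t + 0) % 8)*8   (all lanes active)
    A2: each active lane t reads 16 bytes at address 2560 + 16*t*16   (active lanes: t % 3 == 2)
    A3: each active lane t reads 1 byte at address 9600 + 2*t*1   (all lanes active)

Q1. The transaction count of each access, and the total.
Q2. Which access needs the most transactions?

A1: 1 transaction
A2: 2 transactions
A3: 1 transaction

Answer: 1,2,1; total 4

Answer: A2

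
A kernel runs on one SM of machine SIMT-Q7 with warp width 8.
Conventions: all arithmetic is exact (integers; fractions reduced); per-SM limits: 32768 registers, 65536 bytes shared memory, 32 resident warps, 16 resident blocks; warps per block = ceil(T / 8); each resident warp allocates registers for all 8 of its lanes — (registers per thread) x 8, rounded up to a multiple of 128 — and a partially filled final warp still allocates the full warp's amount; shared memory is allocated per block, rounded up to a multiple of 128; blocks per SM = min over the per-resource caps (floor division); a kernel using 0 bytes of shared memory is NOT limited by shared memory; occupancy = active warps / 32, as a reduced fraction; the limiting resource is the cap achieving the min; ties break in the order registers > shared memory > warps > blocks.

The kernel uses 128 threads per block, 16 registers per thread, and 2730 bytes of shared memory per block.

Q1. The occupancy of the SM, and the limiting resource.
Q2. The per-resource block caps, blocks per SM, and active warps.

Answer: occupancy 1, limited by warps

registers: 16 blocks
shared memory: 23 blocks
warps: 2 blocks
blocks: 16 blocks

Answer: 2 blocks, 32 active warps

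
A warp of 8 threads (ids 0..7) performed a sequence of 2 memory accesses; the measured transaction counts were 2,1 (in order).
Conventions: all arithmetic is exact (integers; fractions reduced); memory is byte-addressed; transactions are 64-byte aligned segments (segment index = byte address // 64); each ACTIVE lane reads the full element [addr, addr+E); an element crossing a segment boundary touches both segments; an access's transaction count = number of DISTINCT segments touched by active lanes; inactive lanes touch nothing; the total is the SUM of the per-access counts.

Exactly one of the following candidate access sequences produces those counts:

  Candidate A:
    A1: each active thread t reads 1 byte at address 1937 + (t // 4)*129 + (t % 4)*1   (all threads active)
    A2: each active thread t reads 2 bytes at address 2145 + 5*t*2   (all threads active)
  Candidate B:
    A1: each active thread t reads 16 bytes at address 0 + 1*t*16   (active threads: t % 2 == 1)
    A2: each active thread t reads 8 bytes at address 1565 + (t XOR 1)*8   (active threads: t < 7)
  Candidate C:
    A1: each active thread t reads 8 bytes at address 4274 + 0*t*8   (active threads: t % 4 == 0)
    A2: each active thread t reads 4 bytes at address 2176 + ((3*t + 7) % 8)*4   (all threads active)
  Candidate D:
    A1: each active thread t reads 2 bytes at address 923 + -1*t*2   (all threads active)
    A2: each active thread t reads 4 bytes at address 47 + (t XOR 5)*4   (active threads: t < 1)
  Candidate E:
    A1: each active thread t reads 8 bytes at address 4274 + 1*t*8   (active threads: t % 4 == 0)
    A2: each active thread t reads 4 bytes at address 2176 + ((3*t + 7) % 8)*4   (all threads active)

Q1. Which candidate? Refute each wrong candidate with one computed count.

A: A2 gives 2 transactions, not 1
B: A2 gives 2 transactions, not 1
C: A1 gives 1 transaction, not 2
D: A1 gives 1 transaction, not 2
E: all counts match (2,1)

Answer: E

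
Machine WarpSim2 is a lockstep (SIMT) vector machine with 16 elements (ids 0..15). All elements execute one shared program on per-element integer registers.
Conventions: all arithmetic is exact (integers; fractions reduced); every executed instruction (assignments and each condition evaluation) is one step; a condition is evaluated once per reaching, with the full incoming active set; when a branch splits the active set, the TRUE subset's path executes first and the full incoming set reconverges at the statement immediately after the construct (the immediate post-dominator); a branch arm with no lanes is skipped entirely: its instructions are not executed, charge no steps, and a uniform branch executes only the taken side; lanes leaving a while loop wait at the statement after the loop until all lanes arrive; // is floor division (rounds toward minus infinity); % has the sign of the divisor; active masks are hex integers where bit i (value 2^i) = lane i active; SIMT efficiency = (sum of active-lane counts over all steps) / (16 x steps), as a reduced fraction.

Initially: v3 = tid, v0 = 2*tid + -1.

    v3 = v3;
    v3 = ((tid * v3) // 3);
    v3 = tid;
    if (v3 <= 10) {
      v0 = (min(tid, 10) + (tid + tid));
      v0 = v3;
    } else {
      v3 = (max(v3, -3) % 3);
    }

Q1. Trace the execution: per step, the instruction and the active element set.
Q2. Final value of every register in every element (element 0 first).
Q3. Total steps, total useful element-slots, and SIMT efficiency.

step 0: v3 <- v3                     0xffff
step 1: v3 <- ((tid * v3) // 3)      0xffff
step 2: v3 <- tid                    0xffff
step 3: eval (v3 <= 10)              0xffff
step 4: v0 <- (min(tid, 10) + (tid + tid)) 0x07ff
step 5: v0 <- v3                     0x07ff
step 6: v3 <- (max(v3, -3) % 3)      0xf800

Answer: 7 steps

v3: 0,1,2,3,4,5,6,7,8,9,10,2,0,1,2,0
v0: 0,1,2,3,4,5,6,7,8,9,10,21,23,25,27,29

steps = 7; useful = 91; efficiency = 91/112 = 13/16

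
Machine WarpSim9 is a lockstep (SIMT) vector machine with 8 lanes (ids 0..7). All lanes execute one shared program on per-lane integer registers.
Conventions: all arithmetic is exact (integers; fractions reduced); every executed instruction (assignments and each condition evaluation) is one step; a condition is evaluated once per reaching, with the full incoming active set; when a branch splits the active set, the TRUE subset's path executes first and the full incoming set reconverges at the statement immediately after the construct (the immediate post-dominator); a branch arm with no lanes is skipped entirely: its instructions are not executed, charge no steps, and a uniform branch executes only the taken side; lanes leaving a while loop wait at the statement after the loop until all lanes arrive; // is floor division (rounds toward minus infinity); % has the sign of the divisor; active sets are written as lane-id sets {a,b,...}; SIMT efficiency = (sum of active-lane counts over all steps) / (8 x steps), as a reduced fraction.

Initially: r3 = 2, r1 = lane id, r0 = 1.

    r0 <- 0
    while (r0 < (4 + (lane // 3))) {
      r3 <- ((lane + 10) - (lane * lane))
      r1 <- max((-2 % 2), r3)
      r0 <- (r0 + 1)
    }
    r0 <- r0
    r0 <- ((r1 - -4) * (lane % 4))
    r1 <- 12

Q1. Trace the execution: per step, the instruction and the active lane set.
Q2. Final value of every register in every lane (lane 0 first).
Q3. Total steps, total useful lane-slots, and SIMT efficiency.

step 0: r0 <- 0                      {0,1,2,3,4,5,6,7}
step 1: eval (r0 < (4 + (lane // 3))) {0,1,2,3,4,5,6,7}
step 2: r3 <- ((lane + 10) - (lane * lane)) {0,1,2,3,4,5,6,7}
step 3: r1 <- max((-2 % 2), r3)      {0,1,2,3,4,5,6,7}
step 4: r0 <- (r0 + 1)               {0,1,2,3,4,5,6,7}
step 5: eval (r0 < (4 + (lane // 3))) {0,1,2,3,4,5,6,7}
step 6: r3 <- ((lane + 10) - (lane * lane)) {0,1,2,3,4,5,6,7}
step 7: r1 <- max((-2 % 2), r3)      {0,1,2,3,4,5,6,7}
step 8: r0 <- (r0 + 1)               {0,1,2,3,4,5,6,7}
step 9: eval (r0 < (4 + (lane // 3))) {0,1,2,3,4,5,6,7}
step 10: r3 <- ((lane + 10) - (lane * lane)) {0,1,2,3,4,5,6,7}
step 11: r1 <- max((-2 % 2), r3)      {0,1,2,3,4,5,6,7}
step 12: r0 <- (r0 + 1)               {0,1,2,3,4,5,6,7}
step 13: eval (r0 < (4 + (lane // 3))) {0,1,2,3,4,5,6,7}
step 14: r3 <- ((lane + 10) - (lane * lane)) {0,1,2,3,4,5,6,7}
step 15: r1 <- max((-2 % 2), r3)      {0,1,2,3,4,5,6,7}
step 16: r0 <- (r0 + 1)               {0,1,2,3,4,5,6,7}
step 17: eval (r0 < (4 + (lane // 3))) {0,1,2,3,4,5,6,7}
step 18: r3 <- ((lane + 10) - (lane * lane)) {3,4,5,6,7}
step 19: r1 <- max((-2 % 2), r3)      {3,4,5,6,7}
step 20: r0 <- (r0 + 1)               {3,4,5,6,7}
step 21: eval (r0 < (4 + (lane // 3))) {3,4,5,6,7}
step 22: r3 <- ((lane + 10) - (lane * lane)) {6,7}
step 23: r1 <- max((-2 % 2), r3)      {6,7}
step 24: r0 <- (r0 + 1)               {6,7}
step 25: eval (r0 < (4 + (lane // 3))) {6,7}
step 26: r0 <- r0                     {0,1,2,3,4,5,6,7}
step 27: r0 <- ((r1 - -4) * (lane % 4)) {0,1,2,3,4,5,6,7}
step 28: r1 <- 12                     {0,1,2,3,4,5,6,7}

Answer: 29 steps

r3: 10,10,8,4,-2,-10,-20,-32
r1: 12,12,12,12,12,12,12,12
r0: 0,14,24,24,0,4,8,12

steps = 29; useful = 196; efficiency = 196/232 = 49/58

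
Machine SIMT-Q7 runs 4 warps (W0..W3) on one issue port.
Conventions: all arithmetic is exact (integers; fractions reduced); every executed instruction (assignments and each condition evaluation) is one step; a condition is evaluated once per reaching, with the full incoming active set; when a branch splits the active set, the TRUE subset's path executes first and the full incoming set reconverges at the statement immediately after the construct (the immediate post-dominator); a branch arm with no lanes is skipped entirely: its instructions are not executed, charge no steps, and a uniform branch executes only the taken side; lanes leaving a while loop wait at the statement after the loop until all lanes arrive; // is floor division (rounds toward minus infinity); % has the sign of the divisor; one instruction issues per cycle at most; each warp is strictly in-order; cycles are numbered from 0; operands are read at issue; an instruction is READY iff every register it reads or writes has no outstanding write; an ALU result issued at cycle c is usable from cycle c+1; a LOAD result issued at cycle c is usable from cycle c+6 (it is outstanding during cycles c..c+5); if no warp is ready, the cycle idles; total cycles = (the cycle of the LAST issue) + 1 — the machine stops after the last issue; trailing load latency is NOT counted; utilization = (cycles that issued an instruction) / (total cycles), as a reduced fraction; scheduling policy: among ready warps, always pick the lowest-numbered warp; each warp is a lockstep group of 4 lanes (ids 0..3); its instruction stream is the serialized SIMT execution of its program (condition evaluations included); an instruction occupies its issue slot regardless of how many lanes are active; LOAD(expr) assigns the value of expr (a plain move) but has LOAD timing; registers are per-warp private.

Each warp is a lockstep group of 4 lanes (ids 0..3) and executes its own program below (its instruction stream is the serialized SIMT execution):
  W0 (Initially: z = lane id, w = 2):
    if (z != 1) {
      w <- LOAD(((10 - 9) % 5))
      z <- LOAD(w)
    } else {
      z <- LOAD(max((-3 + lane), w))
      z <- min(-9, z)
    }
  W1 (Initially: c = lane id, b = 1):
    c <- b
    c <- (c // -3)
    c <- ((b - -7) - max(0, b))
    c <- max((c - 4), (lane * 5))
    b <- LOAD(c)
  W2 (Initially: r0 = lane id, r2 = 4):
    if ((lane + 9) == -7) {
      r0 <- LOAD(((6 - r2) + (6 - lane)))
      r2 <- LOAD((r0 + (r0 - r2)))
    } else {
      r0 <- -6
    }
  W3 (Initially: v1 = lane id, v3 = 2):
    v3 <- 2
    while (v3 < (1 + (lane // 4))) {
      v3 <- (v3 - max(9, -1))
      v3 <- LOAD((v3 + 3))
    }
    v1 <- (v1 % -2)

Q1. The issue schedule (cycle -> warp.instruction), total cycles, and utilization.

cycle 0: W0.I0
cycle 1: W0.I1
cycle 2: W1.I0
cycle 3: W1.I1
cycle 4: W1.I2
cycle 5: W1.I3
cycle 6: W1.I4
cycle 7: W0.I2
cycle 8: W2.I0
cycle 9: W2.I1
cycle 10: W3.I0
cycle 11: W3.I1
cycle 12: W3.I2
cycle 13: W0.I3
cycle 14: idle
cycle 15: idle
cycle 16: idle
cycle 17: idle
cycle 18: idle
cycle 19: W0.I4

Answer: 20 cycles, utilization 3/4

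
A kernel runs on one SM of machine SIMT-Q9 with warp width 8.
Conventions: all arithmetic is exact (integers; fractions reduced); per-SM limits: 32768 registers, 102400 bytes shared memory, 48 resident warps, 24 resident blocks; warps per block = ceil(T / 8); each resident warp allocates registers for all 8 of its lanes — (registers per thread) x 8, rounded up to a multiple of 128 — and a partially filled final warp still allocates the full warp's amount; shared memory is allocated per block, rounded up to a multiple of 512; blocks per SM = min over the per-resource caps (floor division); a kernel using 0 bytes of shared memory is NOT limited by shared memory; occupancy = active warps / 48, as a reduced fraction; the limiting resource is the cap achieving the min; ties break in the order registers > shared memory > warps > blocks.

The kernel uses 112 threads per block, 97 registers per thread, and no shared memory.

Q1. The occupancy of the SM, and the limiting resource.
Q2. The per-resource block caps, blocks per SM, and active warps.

Answer: occupancy 7/12, limited by registers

registers: 2 blocks
shared memory: no limit (kernel uses none)
warps: 3 blocks
blocks: 24 blocks

Answer: 2 blocks, 28 active warps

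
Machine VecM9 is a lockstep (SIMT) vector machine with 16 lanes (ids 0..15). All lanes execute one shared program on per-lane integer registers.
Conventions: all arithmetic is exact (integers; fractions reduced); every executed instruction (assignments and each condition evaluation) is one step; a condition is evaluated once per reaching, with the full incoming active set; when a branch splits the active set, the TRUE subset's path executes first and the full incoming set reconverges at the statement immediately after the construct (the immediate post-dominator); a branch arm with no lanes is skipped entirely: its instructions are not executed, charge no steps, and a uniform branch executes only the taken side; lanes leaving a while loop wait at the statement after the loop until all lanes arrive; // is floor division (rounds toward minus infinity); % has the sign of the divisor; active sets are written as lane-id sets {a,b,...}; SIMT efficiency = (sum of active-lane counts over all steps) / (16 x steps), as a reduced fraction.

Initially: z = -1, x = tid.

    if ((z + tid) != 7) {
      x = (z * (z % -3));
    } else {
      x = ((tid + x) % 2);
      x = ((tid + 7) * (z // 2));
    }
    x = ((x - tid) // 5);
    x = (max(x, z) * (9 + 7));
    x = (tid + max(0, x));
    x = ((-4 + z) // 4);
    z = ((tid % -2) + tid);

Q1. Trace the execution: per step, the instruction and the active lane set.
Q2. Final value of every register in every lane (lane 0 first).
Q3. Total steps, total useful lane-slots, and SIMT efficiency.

step 0: eval ((z + tid) != 7)        {0,1,2,3,4,5,6,7,8,9,10,11,12,13,14,15}
step 1: x <- (z * (z % -3))          {0,1,2,3,4,5,6,7,9,10,11,12,13,14,15}
step 2: x <- ((tid + x) % 2)         {8}
step 3: x <- ((tid + 7) * (z // 2))  {8}
step 4: x <- ((x - tid) // 5)        {0,1,2,3,4,5,6,7,8,9,10,11,12,13,14,15}
step 5: x <- (max(x, z) * (9 + 7))   {0,1,2,3,4,5,6,7,8,9,10,11,12,13,14,15}
step 6: x <- (tid + max(0, x))       {0,1,2,3,4,5,6,7,8,9,10,11,12,13,14,15}
step 7: x <- ((-4 + z) // 4)         {0,1,2,3,4,5,6,7,8,9,10,11,12,13,14,15}
step 8: z <- ((tid % -2) + tid)      {0,1,2,3,4,5,6,7,8,9,10,11,12,13,14,15}

Answer: 9 steps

z: 0,0,2,2,4,4,6,6,8,8,10,10,12,12,14,14
x: -2,-2,-2,-2,-2,-2,-2,-2,-2,-2,-2,-2,-2,-2,-2,-2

steps = 9; useful = 113; efficiency = 113/144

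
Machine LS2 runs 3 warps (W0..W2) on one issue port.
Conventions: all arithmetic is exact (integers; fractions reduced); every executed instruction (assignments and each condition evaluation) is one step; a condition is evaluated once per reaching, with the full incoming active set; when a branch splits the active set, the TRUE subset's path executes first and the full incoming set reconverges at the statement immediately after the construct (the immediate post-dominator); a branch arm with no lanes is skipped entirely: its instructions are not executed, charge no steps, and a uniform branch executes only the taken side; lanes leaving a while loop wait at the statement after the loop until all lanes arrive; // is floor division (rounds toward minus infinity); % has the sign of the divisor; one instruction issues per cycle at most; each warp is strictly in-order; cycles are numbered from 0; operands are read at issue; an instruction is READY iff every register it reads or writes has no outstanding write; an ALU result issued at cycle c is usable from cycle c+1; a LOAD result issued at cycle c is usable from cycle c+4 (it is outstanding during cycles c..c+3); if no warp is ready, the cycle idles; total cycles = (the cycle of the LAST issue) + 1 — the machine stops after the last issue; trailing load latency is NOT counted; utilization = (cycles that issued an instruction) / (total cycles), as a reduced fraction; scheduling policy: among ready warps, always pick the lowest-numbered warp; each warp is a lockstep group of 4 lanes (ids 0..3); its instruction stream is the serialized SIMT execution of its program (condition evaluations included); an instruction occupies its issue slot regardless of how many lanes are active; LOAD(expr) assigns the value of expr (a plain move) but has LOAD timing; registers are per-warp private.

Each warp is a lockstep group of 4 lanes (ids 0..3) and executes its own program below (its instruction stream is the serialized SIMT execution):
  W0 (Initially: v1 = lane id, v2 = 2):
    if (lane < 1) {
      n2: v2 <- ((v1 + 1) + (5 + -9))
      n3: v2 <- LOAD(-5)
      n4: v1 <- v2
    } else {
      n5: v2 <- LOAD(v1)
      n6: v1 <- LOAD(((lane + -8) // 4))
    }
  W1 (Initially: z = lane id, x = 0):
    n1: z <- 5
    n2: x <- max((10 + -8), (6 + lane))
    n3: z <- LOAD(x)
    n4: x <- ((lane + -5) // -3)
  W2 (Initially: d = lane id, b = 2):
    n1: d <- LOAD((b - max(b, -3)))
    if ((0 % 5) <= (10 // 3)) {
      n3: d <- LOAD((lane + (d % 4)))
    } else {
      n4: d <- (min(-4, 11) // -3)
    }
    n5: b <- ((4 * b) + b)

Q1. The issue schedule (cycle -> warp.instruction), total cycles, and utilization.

cycle 0: W0.I0
cycle 1: W0.I1
cycle 2: W0.I2
cycle 3: W1.I0
cycle 4: W1.I1
cycle 5: W1.I2
cycle 6: W0.I3
cycle 7: W0.I4
cycle 8: W0.I5
cycle 9: W1.I3
cycle 10: W2.I0
cycle 11: W2.I1
cycle 12: idle
cycle 13: idle
cycle 14: W2.I2
cycle 15: W2.I3

Answer: 16 cycles, utilization 7/8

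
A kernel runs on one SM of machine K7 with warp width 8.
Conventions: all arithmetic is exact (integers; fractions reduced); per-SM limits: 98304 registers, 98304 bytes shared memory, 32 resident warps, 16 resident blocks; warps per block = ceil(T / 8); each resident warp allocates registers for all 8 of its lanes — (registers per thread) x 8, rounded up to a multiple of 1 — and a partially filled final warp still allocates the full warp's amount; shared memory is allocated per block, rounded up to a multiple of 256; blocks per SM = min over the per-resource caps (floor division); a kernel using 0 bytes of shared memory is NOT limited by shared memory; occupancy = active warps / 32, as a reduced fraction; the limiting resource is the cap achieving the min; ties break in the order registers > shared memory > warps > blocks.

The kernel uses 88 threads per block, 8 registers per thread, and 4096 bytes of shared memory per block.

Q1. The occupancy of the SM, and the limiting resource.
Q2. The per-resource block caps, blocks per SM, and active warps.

Answer: occupancy 11/16, limited by warps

registers: 139 blocks
shared memory: 24 blocks
warps: 2 blocks
blocks: 16 blocks

Answer: 2 blocks, 22 active warps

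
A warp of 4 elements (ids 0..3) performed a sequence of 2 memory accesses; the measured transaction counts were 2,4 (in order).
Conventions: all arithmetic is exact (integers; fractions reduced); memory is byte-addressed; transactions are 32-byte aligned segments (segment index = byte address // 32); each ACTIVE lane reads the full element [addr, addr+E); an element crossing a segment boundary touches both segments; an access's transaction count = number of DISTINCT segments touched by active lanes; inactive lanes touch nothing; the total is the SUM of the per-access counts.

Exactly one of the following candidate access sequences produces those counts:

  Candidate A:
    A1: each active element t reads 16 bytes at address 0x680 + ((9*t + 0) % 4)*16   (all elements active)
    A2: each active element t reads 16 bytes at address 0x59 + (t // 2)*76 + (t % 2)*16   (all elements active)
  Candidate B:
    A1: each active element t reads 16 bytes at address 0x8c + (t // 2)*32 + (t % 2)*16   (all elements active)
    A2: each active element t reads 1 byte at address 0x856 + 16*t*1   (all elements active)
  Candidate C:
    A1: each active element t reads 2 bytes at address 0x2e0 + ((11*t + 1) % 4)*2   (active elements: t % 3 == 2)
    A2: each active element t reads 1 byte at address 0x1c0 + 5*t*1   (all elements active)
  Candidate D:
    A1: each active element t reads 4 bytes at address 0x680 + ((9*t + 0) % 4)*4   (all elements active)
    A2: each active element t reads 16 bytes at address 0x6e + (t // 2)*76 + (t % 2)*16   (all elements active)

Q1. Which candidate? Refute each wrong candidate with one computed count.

B: A1 gives 3 transactions, not 2
C: A1 gives 1 transaction, not 2
D: A1 gives 1 transaction, not 2
A: all counts match (2,4)

Answer: A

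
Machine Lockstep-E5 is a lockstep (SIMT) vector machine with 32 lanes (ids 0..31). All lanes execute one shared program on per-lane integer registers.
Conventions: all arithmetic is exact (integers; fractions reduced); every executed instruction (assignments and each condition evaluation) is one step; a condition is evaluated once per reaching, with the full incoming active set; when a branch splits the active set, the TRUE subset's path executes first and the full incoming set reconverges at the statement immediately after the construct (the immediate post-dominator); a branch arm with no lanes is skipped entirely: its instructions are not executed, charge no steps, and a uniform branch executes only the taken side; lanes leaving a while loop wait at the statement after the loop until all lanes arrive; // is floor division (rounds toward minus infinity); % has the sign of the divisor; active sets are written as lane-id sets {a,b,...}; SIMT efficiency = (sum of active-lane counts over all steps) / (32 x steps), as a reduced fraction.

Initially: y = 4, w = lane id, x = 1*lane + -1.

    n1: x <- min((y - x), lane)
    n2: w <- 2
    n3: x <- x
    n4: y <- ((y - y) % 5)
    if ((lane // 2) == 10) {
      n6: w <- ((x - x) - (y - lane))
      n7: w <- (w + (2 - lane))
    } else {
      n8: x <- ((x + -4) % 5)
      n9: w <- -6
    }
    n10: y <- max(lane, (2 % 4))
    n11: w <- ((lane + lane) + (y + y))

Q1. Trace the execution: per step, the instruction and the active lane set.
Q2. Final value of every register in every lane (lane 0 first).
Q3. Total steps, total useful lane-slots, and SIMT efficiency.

step 0: x <- min((y - x), lane)      {0,1,2,3,4,5,6,7,8,9,10,11,12,13,14,15,16,17,18,19,20,21,22,23,24,25,26,27,28,29,30,31}
step 1: w <- 2                       {0,1,2,3,4,5,6,7,8,9,10,11,12,13,14,15,16,17,18,19,20,21,22,23,24,25,26,27,28,29,30,31}
step 2: x <- x                       {0,1,2,3,4,5,6,7,8,9,10,11,12,13,14,15,16,17,18,19,20,21,22,23,24,25,26,27,28,29,30,31}
step 3: y <- ((y - y) % 5)           {0,1,2,3,4,5,6,7,8,9,10,11,12,13,14,15,16,17,18,19,20,21,22,23,24,25,26,27,28,29,30,31}
step 4: eval ((lane // 2) == 10)     {0,1,2,3,4,5,6,7,8,9,10,11,12,13,14,15,16,17,18,19,20,21,22,23,24,25,26,27,28,29,30,31}
step 5: w <- ((x - x) - (y - lane))  {20,21}
step 6: w <- (w + (2 - lane))        {20,21}
step 7: x <- ((x + -4) % 5)          {0,1,2,3,4,5,6,7,8,9,10,11,12,13,14,15,16,17,18,19,22,23,24,25,26,27,28,29,30,31}
step 8: w <- -6                      {0,1,2,3,4,5,6,7,8,9,10,11,12,13,14,15,16,17,18,19,22,23,24,25,26,27,28,29,30,31}
step 9: y <- max(lane, (2 % 4))      {0,1,2,3,4,5,6,7,8,9,10,11,12,13,14,15,16,17,18,19,20,21,22,23,24,25,26,27,28,29,30,31}
step 10: w <- ((lane + lane) + (y + y)) {0,1,2,3,4,5,6,7,8,9,10,11,12,13,14,15,16,17,18,19,20,21,22,23,24,25,26,27,28,29,30,31}

Answer: 11 steps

y: 2,2,2,3,4,5,6,7,8,9,10,11,12,13,14,15,16,17,18,19,20,21,22,23,24,25,26,27,28,29,30,31
w: 4,6,8,12,16,20,24,28,32,36,40,44,48,52,56,60,64,68,72,76,80,84,88,92,96,100,104,108,112,116,120,124
x: 1,2,3,3,2,1,0,4,3,2,1,0,4,3,2,1,0,4,3,2,-15,-16,4,3,2,1,0,4,3,2,1,0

steps = 11; useful = 288; efficiency = 288/352 = 9/11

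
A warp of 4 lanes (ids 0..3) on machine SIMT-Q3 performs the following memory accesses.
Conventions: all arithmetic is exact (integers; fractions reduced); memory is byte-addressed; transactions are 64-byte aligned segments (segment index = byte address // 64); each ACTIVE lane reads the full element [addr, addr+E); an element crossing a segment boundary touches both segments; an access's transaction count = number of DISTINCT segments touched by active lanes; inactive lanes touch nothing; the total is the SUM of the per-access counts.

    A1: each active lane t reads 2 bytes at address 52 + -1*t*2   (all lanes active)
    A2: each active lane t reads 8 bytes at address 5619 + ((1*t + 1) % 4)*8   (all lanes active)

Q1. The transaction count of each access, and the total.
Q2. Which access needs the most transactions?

A1: 1 transaction
A2: 2 transactions

Answer: 1,2; total 3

Answer: A2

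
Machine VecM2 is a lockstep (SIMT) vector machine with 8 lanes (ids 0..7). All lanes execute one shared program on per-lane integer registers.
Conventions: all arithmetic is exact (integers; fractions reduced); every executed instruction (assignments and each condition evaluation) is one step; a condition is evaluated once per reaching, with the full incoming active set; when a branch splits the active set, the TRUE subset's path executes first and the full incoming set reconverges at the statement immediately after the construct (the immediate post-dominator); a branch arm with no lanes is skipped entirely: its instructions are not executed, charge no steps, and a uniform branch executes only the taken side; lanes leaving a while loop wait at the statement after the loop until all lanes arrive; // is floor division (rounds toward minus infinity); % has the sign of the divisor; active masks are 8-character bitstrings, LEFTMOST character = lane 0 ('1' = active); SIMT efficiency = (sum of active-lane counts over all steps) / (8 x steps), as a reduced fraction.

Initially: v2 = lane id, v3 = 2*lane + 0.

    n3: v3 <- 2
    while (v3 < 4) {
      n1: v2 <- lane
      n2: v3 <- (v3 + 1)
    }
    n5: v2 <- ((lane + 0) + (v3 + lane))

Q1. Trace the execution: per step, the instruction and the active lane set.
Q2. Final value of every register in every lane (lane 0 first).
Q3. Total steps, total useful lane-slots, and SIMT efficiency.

step 0: v3 <- 2                      11111111
step 1: eval (v3 < 4)                11111111
step 2: v2 <- lane                   11111111
step 3: v3 <- (v3 + 1)               11111111
step 4: eval (v3 < 4)                11111111
step 5: v2 <- lane                   11111111
step 6: v3 <- (v3 + 1)               11111111
step 7: eval (v3 < 4)                11111111
step 8: v2 <- ((lane + 0) + (v3 + lane)) 11111111

Answer: 9 steps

v2: 4,6,8,10,12,14,16,18
v3: 4,4,4,4,4,4,4,4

steps = 9; useful = 72; efficiency = 72/72 = 1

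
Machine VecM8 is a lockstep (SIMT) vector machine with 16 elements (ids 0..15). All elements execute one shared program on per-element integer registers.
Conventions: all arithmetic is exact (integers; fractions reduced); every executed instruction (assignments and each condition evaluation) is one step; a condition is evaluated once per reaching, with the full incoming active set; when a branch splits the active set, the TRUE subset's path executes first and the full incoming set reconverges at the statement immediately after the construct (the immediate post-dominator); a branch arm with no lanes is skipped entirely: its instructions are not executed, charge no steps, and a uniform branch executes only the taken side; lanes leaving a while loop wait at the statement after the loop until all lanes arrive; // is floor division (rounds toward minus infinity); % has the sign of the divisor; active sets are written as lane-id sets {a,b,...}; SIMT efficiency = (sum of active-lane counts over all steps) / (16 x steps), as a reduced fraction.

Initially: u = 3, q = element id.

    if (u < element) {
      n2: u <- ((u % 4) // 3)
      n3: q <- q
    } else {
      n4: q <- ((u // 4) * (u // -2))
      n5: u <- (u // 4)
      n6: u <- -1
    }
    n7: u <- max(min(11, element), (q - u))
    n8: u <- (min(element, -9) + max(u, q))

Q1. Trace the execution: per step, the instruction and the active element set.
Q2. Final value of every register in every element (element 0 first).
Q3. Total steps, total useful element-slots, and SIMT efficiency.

step 0: eval (u < element)           {0,1,2,3,4,5,6,7,8,9,10,11,12,13,14,15}
step 1: u <- ((u % 4) // 3)          {4,5,6,7,8,9,10,11,12,13,14,15}
step 2: q <- q                       {4,5,6,7,8,9,10,11,12,13,14,15}
step 3: q <- ((u // 4) * (u // -2))  {0,1,2,3}
step 4: u <- (u // 4)                {0,1,2,3}
step 5: u <- -1                      {0,1,2,3}
step 6: u <- max(min(11, element), (q - u)) {0,1,2,3,4,5,6,7,8,9,10,11,12,13,14,15}
step 7: u <- (min(element, -9) + max(u, q)) {0,1,2,3,4,5,6,7,8,9,10,11,12,13,14,15}

Answer: 8 steps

u: -8,-8,-7,-6,-5,-4,-3,-2,-1,0,1,2,3,4,5,6
q: 0,0,0,0,4,5,6,7,8,9,10,11,12,13,14,15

steps = 8; useful = 84; efficiency = 84/128 = 21/32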